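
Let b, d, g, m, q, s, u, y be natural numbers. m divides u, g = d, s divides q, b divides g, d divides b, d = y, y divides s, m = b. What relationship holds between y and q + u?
y divides q + u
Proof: From y divides s and s divides q, y divides q. From g = d and b divides g, b divides d. d divides b, so b = d. Since m = b, m = d. d = y, so m = y. Since m divides u, y divides u. Since y divides q, y divides q + u.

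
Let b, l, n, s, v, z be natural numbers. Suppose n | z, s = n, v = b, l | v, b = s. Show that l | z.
Because b = s and s = n, b = n. Because v = b and l | v, l | b. b = n, so l | n. Since n | z, l | z.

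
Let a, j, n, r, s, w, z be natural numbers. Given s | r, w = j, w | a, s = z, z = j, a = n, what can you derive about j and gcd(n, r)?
j | gcd(n, r)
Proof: w = j and w | a, thus j | a. From a = n, j | n. s = z and s | r, therefore z | r. z = j, so j | r. Because j | n, j | gcd(n, r).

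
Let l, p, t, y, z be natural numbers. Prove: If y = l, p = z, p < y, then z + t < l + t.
p = z and p < y, thus z < y. y = l, so z < l. Then z + t < l + t.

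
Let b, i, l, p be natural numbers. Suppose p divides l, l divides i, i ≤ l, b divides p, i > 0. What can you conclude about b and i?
b divides i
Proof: l divides i and i > 0, hence l ≤ i. i ≤ l, so l = i. Because b divides p and p divides l, b divides l. l = i, so b divides i.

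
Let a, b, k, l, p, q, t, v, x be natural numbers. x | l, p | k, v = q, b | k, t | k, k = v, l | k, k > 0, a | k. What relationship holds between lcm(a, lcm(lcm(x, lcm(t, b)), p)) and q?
lcm(a, lcm(lcm(x, lcm(t, b)), p)) ≤ q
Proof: k = v and v = q, hence k = q. Since x | l and l | k, x | k. t | k and b | k, therefore lcm(t, b) | k. x | k, so lcm(x, lcm(t, b)) | k. p | k, so lcm(lcm(x, lcm(t, b)), p) | k. Because a | k, lcm(a, lcm(lcm(x, lcm(t, b)), p)) | k. From k > 0, lcm(a, lcm(lcm(x, lcm(t, b)), p)) ≤ k. Since k = q, lcm(a, lcm(lcm(x, lcm(t, b)), p)) ≤ q.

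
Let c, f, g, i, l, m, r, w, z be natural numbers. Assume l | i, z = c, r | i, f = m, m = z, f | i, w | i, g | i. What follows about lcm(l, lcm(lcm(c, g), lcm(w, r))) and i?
lcm(l, lcm(lcm(c, g), lcm(w, r))) | i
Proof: f = m and m = z, thus f = z. z = c, so f = c. f | i, so c | i. Since g | i, lcm(c, g) | i. w | i and r | i, thus lcm(w, r) | i. From lcm(c, g) | i, lcm(lcm(c, g), lcm(w, r)) | i. l | i, so lcm(l, lcm(lcm(c, g), lcm(w, r))) | i.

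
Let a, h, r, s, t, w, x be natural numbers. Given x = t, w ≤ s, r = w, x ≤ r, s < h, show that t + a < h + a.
r = w and x ≤ r, therefore x ≤ w. w ≤ s and s < h, hence w < h. x ≤ w, so x < h. x = t, so t < h. Then t + a < h + a.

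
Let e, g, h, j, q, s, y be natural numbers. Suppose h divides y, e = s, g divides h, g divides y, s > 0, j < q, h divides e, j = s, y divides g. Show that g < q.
Since y divides g and g divides y, y = g. From h divides y, h divides g. Since g divides h, h = g. Since e = s and h divides e, h divides s. h = g, so g divides s. Since s > 0, g ≤ s. j = s and j < q, therefore s < q. Since g ≤ s, g < q.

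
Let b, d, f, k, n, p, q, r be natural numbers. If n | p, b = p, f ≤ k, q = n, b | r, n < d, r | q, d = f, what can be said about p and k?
p < k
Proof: b = p and b | r, therefore p | r. Since r | q, p | q. From q = n, p | n. Since n | p, n = p. From d = f and n < d, n < f. Because f ≤ k, n < k. n = p, so p < k.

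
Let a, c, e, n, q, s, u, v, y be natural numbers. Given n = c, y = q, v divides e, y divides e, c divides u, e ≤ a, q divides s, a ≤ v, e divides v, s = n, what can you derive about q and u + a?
q divides u + a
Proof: From s = n and n = c, s = c. q divides s, so q divides c. c divides u, so q divides u. v divides e and e divides v, so v = e. Because a ≤ v, a ≤ e. Since e ≤ a, e = a. Because y = q and y divides e, q divides e. e = a, so q divides a. q divides u, so q divides u + a.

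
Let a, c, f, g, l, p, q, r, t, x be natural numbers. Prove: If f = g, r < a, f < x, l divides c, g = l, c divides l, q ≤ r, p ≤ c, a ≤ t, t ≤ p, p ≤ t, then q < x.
q ≤ r and r < a, hence q < a. From t ≤ p and p ≤ t, t = p. Since a ≤ t, a ≤ p. Since p ≤ c, a ≤ c. Since q < a, q < c. l divides c and c divides l, thus l = c. g = l, so g = c. f = g and f < x, hence g < x. g = c, so c < x. Since q < c, q < x.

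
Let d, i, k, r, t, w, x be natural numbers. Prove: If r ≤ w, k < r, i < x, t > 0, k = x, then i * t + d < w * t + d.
Since k < r and r ≤ w, k < w. k = x, so x < w. i < x, so i < w. Since t > 0, i * t < w * t. Then i * t + d < w * t + d.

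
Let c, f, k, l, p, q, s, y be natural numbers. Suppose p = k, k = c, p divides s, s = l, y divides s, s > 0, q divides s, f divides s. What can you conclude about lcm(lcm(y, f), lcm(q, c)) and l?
lcm(lcm(y, f), lcm(q, c)) ≤ l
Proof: From y divides s and f divides s, lcm(y, f) divides s. p = k and k = c, thus p = c. p divides s, so c divides s. q divides s, so lcm(q, c) divides s. Since lcm(y, f) divides s, lcm(lcm(y, f), lcm(q, c)) divides s. Since s > 0, lcm(lcm(y, f), lcm(q, c)) ≤ s. Since s = l, lcm(lcm(y, f), lcm(q, c)) ≤ l.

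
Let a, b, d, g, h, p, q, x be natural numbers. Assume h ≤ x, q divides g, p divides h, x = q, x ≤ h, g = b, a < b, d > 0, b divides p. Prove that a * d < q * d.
h ≤ x and x ≤ h, thus h = x. Since x = q, h = q. b divides p and p divides h, thus b divides h. From h = q, b divides q. g = b and q divides g, hence q divides b. b divides q, so b = q. a < b, so a < q. Since d > 0, by multiplying by a positive, a * d < q * d.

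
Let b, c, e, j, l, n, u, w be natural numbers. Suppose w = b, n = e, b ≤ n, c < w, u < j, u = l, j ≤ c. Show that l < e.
u = l and u < j, so l < j. w = b and c < w, so c < b. n = e and b ≤ n, so b ≤ e. Since c < b, c < e. From j ≤ c, j < e. Because l < j, l < e.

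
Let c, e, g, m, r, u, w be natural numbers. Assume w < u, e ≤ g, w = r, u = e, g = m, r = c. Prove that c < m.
w = r and r = c, hence w = c. From u = e and w < u, w < e. w = c, so c < e. g = m and e ≤ g, so e ≤ m. From c < e, c < m.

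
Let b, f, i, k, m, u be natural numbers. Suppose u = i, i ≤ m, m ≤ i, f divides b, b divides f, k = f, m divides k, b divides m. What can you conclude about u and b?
u = b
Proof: Because i ≤ m and m ≤ i, i = m. Since u = i, u = m. From f divides b and b divides f, f = b. k = f and m divides k, so m divides f. f = b, so m divides b. Since b divides m, m = b. u = m, so u = b.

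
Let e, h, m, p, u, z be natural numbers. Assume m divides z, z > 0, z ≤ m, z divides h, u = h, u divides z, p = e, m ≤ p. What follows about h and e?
h ≤ e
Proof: m divides z and z > 0, hence m ≤ z. Since z ≤ m, m = z. Because u = h and u divides z, h divides z. Since z divides h, z = h. Since m = z, m = h. Because p = e and m ≤ p, m ≤ e. m = h, so h ≤ e.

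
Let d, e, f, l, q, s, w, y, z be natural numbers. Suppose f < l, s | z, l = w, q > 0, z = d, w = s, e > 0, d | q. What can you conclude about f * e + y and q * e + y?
f * e + y < q * e + y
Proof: l = w and w = s, thus l = s. Since f < l, f < s. Since z = d and s | z, s | d. Since d | q, s | q. Since q > 0, s ≤ q. Since f < s, f < q. e > 0, so f * e < q * e. Then f * e + y < q * e + y.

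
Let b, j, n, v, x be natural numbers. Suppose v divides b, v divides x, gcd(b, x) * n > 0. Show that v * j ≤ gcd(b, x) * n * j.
Because v divides b and v divides x, v divides gcd(b, x). Then v divides gcd(b, x) * n. Since gcd(b, x) * n > 0, v ≤ gcd(b, x) * n. By multiplying by a non-negative, v * j ≤ gcd(b, x) * n * j.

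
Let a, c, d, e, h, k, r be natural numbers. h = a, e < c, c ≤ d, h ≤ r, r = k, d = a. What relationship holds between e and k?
e < k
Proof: e < c and c ≤ d, so e < d. Since d = a, e < a. r = k and h ≤ r, thus h ≤ k. h = a, so a ≤ k. Since e < a, e < k.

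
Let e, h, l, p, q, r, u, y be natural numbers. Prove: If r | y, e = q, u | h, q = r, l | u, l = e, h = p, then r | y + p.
e = q and q = r, therefore e = r. Since l = e and l | u, e | u. h = p and u | h, thus u | p. e | u, so e | p. Since e = r, r | p. r | y, so r | y + p.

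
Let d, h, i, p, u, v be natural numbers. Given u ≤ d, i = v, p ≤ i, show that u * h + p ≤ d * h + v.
u ≤ d. By multiplying by a non-negative, u * h ≤ d * h. Since i = v and p ≤ i, p ≤ v. Since u * h ≤ d * h, u * h + p ≤ d * h + v.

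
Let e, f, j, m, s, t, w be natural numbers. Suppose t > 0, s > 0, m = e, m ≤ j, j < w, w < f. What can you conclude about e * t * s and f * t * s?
e * t * s < f * t * s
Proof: m ≤ j and j < w, thus m < w. Since m = e, e < w. Since w < f, e < f. From t > 0, e * t < f * t. Since s > 0, e * t * s < f * t * s.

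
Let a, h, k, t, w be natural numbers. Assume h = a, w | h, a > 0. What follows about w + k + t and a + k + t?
w + k + t ≤ a + k + t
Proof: Because h = a and w | h, w | a. Since a > 0, w ≤ a. Then w + k ≤ a + k. Then w + k + t ≤ a + k + t.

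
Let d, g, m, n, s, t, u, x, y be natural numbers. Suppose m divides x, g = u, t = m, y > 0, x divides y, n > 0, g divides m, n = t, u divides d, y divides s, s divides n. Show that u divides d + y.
Since m divides x and x divides y, m divides y. Since y > 0, m ≤ y. Because n = t and t = m, n = m. y divides s and s divides n, hence y divides n. n > 0, so y ≤ n. n = m, so y ≤ m. m ≤ y, so m = y. From g = u and g divides m, u divides m. Since m = y, u divides y. From u divides d, u divides d + y.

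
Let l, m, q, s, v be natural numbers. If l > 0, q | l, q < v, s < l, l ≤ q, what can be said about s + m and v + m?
s + m < v + m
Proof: q | l and l > 0, therefore q ≤ l. l ≤ q, so q = l. Since q < v, l < v. Since s < l, s < v. Then s + m < v + m.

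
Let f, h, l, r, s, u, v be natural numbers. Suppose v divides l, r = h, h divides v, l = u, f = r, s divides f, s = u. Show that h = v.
f = r and r = h, so f = h. l = u and v divides l, thus v divides u. s = u and s divides f, thus u divides f. v divides u, so v divides f. f = h, so v divides h. h divides v, so h = v.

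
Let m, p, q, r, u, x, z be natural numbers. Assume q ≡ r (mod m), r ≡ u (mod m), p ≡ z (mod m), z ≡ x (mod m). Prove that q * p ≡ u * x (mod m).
q ≡ r (mod m) and r ≡ u (mod m), so q ≡ u (mod m). p ≡ z (mod m) and z ≡ x (mod m), so p ≡ x (mod m). Since q ≡ u (mod m), q * p ≡ u * x (mod m).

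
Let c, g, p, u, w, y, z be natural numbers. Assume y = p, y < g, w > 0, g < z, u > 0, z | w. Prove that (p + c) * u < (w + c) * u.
y = p and y < g, thus p < g. Because g < z, p < z. z | w and w > 0, therefore z ≤ w. Since p < z, p < w. Then p + c < w + c. Since u > 0, (p + c) * u < (w + c) * u.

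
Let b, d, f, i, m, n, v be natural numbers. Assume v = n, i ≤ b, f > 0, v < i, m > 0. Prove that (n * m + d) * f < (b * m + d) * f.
v < i and i ≤ b, therefore v < b. Since v = n, n < b. Since m > 0, n * m < b * m. Then n * m + d < b * m + d. Since f > 0, (n * m + d) * f < (b * m + d) * f.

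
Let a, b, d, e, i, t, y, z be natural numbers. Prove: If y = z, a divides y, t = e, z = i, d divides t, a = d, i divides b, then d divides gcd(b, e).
From y = z and z = i, y = i. Because a = d and a divides y, d divides y. y = i, so d divides i. i divides b, so d divides b. Since t = e and d divides t, d divides e. Since d divides b, d divides gcd(b, e).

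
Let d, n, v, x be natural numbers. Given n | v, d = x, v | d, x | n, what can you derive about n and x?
n = x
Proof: d = x and v | d, so v | x. Since n | v, n | x. Since x | n, n = x.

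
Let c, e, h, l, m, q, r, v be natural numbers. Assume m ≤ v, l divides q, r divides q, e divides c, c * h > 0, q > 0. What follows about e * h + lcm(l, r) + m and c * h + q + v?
e * h + lcm(l, r) + m ≤ c * h + q + v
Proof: e divides c, therefore e * h divides c * h. c * h > 0, so e * h ≤ c * h. l divides q and r divides q, so lcm(l, r) divides q. q > 0, so lcm(l, r) ≤ q. e * h ≤ c * h, so e * h + lcm(l, r) ≤ c * h + q. Since m ≤ v, e * h + lcm(l, r) + m ≤ c * h + q + v.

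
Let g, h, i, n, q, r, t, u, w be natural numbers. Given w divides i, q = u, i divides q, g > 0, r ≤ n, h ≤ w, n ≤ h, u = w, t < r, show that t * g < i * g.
q = u and u = w, hence q = w. i divides q, so i divides w. From w divides i, w = i. From r ≤ n and n ≤ h, r ≤ h. Since t < r, t < h. h ≤ w, so t < w. Since w = i, t < i. Since g > 0, by multiplying by a positive, t * g < i * g.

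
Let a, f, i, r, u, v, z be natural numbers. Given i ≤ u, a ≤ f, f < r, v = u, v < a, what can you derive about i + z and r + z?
i + z < r + z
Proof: Since v < a and a ≤ f, v < f. Since v = u, u < f. Since i ≤ u, i < f. Since f < r, i < r. Then i + z < r + z.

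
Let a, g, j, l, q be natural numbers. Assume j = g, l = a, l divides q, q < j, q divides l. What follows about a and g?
a < g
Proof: Since q divides l and l divides q, q = l. From l = a, q = a. Since q < j, a < j. j = g, so a < g.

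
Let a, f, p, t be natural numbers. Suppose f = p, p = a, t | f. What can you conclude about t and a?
t | a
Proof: f = p and p = a, thus f = a. Since t | f, t | a.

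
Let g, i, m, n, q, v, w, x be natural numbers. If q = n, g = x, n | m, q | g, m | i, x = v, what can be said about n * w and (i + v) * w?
n * w | (i + v) * w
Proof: Since n | m and m | i, n | i. g = x and x = v, so g = v. Since q | g, q | v. Because q = n, n | v. Since n | i, n | i + v. Then n * w | (i + v) * w.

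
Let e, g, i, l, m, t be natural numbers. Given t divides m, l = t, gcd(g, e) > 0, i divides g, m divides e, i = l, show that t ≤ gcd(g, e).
From i = l and i divides g, l divides g. Since l = t, t divides g. t divides m and m divides e, hence t divides e. t divides g, so t divides gcd(g, e). gcd(g, e) > 0, so t ≤ gcd(g, e).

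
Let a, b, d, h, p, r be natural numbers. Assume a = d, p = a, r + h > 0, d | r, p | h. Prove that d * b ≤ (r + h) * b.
p = a and a = d, therefore p = d. p | h, so d | h. Since d | r, d | r + h. r + h > 0, so d ≤ r + h. Then d * b ≤ (r + h) * b.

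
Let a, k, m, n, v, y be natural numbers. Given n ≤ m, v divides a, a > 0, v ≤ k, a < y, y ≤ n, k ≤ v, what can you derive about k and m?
k < m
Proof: Because v ≤ k and k ≤ v, v = k. Since v divides a, k divides a. Since a > 0, k ≤ a. Because a < y and y ≤ n, a < n. Since n ≤ m, a < m. Since k ≤ a, k < m.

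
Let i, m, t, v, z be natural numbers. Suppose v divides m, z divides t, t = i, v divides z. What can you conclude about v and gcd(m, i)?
v divides gcd(m, i)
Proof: t = i and z divides t, hence z divides i. Since v divides z, v divides i. v divides m, so v divides gcd(m, i).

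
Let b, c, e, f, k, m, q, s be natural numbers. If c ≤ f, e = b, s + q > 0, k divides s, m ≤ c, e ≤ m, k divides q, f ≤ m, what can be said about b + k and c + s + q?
b + k ≤ c + s + q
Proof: Since c ≤ f and f ≤ m, c ≤ m. m ≤ c, so m = c. e = b and e ≤ m, thus b ≤ m. m = c, so b ≤ c. k divides s and k divides q, thus k divides s + q. s + q > 0, so k ≤ s + q. b ≤ c, so b + k ≤ c + s + q.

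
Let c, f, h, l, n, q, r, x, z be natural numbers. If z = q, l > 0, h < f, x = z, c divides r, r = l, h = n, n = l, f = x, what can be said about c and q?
c < q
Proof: r = l and c divides r, hence c divides l. Because l > 0, c ≤ l. Because f = x and x = z, f = z. z = q, so f = q. h = n and h < f, hence n < f. Since f = q, n < q. n = l, so l < q. c ≤ l, so c < q.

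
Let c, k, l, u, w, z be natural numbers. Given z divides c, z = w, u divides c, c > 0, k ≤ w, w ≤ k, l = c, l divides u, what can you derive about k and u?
k ≤ u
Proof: Since l = c and l divides u, c divides u. u divides c, so c = u. Because w ≤ k and k ≤ w, w = k. z = w, so z = k. z divides c, so k divides c. Since c > 0, k ≤ c. Since c = u, k ≤ u.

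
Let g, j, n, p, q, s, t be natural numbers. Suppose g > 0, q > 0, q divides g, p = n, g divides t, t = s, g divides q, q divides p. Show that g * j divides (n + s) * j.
Because q divides g and g > 0, q ≤ g. g divides q and q > 0, thus g ≤ q. Since q ≤ g, q = g. p = n and q divides p, therefore q divides n. q = g, so g divides n. t = s and g divides t, hence g divides s. g divides n, so g divides n + s. Then g * j divides (n + s) * j.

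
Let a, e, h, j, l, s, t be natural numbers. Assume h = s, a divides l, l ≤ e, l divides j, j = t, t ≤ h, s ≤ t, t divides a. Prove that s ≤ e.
j = t and l divides j, hence l divides t. Because t divides a and a divides l, t divides l. l divides t, so l = t. h = s and t ≤ h, thus t ≤ s. s ≤ t, so t = s. Since l = t, l = s. Since l ≤ e, s ≤ e.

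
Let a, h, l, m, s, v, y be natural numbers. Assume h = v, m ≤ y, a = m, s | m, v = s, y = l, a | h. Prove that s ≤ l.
Because h = v and v = s, h = s. Since a = m and a | h, m | h. From h = s, m | s. From s | m, m = s. y = l and m ≤ y, thus m ≤ l. Since m = s, s ≤ l.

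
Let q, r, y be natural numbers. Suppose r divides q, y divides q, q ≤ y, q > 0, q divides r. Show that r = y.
y divides q and q > 0, hence y ≤ q. Since q ≤ y, y = q. q divides r and r divides q, therefore q = r. Since y = q, y = r. Then r = y.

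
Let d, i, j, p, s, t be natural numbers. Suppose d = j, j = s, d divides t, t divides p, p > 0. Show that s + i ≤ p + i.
Because d = j and j = s, d = s. Since d divides t, s divides t. t divides p, so s divides p. p > 0, so s ≤ p. Then s + i ≤ p + i.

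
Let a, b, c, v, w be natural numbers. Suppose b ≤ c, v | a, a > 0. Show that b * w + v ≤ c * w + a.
b ≤ c, hence b * w ≤ c * w. v | a and a > 0, therefore v ≤ a. Since b * w ≤ c * w, b * w + v ≤ c * w + a.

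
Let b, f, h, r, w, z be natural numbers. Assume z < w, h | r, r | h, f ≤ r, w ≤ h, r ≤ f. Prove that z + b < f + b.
Because h | r and r | h, h = r. r ≤ f and f ≤ r, hence r = f. h = r, so h = f. Since w ≤ h, w ≤ f. Because z < w, z < f. Then z + b < f + b.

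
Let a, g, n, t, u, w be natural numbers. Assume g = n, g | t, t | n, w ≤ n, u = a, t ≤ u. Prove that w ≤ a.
Since g = n and g | t, n | t. From t | n, n = t. w ≤ n, so w ≤ t. u = a and t ≤ u, thus t ≤ a. Since w ≤ t, w ≤ a.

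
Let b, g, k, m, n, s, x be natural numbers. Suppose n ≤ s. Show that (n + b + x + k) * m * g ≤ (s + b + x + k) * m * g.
n ≤ s, hence n + b ≤ s + b. Then n + b + x ≤ s + b + x. Then n + b + x + k ≤ s + b + x + k. Then (n + b + x + k) * m ≤ (s + b + x + k) * m. Then (n + b + x + k) * m * g ≤ (s + b + x + k) * m * g.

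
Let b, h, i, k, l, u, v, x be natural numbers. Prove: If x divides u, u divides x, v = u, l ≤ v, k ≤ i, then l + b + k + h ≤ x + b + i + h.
u divides x and x divides u, hence u = x. v = u and l ≤ v, therefore l ≤ u. Since u = x, l ≤ x. Then l + b ≤ x + b. k ≤ i, so l + b + k ≤ x + b + i. Then l + b + k + h ≤ x + b + i + h.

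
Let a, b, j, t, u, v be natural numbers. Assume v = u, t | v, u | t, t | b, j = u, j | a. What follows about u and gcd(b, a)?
u | gcd(b, a)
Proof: v = u and t | v, therefore t | u. u | t, so t = u. t | b, so u | b. j = u and j | a, therefore u | a. Since u | b, u | gcd(b, a).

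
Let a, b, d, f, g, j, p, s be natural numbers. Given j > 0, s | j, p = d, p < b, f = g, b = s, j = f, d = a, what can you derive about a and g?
a < g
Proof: Because p = d and d = a, p = a. b = s and p < b, therefore p < s. j = f and f = g, so j = g. Since s | j and j > 0, s ≤ j. Because j = g, s ≤ g. Since p < s, p < g. Because p = a, a < g.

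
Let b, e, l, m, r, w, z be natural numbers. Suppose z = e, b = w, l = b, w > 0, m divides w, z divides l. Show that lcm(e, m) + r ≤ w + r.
l = b and z divides l, so z divides b. Since z = e, e divides b. Since b = w, e divides w. m divides w, so lcm(e, m) divides w. w > 0, so lcm(e, m) ≤ w. Then lcm(e, m) + r ≤ w + r.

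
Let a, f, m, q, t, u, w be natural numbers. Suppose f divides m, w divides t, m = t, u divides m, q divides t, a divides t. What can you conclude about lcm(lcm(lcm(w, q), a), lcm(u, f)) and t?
lcm(lcm(lcm(w, q), a), lcm(u, f)) divides t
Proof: w divides t and q divides t, hence lcm(w, q) divides t. Since a divides t, lcm(lcm(w, q), a) divides t. From u divides m and f divides m, lcm(u, f) divides m. Since m = t, lcm(u, f) divides t. Since lcm(lcm(w, q), a) divides t, lcm(lcm(lcm(w, q), a), lcm(u, f)) divides t.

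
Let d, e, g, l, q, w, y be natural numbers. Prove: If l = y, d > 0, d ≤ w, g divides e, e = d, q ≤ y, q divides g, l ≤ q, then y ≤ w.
l = y and l ≤ q, therefore y ≤ q. From q ≤ y, q = y. q divides g and g divides e, therefore q divides e. Because e = d, q divides d. Since q = y, y divides d. Since d > 0, y ≤ d. d ≤ w, so y ≤ w.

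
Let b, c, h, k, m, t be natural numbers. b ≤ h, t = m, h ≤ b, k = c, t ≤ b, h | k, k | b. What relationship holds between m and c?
m ≤ c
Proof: Because h ≤ b and b ≤ h, h = b. From h | k, b | k. k | b, so b = k. Since k = c, b = c. t = m and t ≤ b, so m ≤ b. b = c, so m ≤ c.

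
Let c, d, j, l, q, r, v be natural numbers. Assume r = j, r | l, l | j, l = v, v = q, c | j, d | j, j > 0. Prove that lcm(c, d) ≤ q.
Since r = j and r | l, j | l. Since l | j, j = l. Since l = v, j = v. Since v = q, j = q. c | j and d | j, therefore lcm(c, d) | j. j > 0, so lcm(c, d) ≤ j. j = q, so lcm(c, d) ≤ q.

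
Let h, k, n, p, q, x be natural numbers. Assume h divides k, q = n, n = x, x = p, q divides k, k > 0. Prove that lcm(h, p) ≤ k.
q = n and n = x, hence q = x. Since x = p, q = p. q divides k, so p divides k. h divides k, so lcm(h, p) divides k. Since k > 0, lcm(h, p) ≤ k.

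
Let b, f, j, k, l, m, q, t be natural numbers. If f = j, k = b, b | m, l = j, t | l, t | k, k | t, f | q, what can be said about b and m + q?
b | m + q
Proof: t | k and k | t, therefore t = k. l = j and t | l, hence t | j. Since t = k, k | j. k = b, so b | j. Since f = j and f | q, j | q. b | j, so b | q. Since b | m, b | m + q.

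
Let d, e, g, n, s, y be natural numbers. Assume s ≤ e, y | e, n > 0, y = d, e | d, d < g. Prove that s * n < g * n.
y = d and y | e, hence d | e. e | d, so d = e. d < g, so e < g. s ≤ e, so s < g. Since n > 0, s * n < g * n.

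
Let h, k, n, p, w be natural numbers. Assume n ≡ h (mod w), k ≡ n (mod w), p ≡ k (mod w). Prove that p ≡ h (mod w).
Because p ≡ k (mod w) and k ≡ n (mod w), p ≡ n (mod w). n ≡ h (mod w), so p ≡ h (mod w).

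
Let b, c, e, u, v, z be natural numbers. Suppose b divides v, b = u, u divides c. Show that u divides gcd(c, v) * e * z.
b = u and b divides v, therefore u divides v. Since u divides c, u divides gcd(c, v). Then u divides gcd(c, v) * e. Then u divides gcd(c, v) * e * z.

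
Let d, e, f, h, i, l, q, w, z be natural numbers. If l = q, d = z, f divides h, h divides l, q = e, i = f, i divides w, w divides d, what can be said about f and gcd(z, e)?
f divides gcd(z, e)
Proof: Since i divides w and w divides d, i divides d. i = f, so f divides d. Since d = z, f divides z. l = q and q = e, hence l = e. f divides h and h divides l, therefore f divides l. Because l = e, f divides e. f divides z, so f divides gcd(z, e).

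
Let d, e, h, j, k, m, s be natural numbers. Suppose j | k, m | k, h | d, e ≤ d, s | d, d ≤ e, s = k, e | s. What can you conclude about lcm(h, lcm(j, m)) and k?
lcm(h, lcm(j, m)) | k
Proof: e ≤ d and d ≤ e, thus e = d. Since e | s, d | s. s | d, so d = s. Because s = k, d = k. h | d, so h | k. j | k and m | k, so lcm(j, m) | k. Because h | k, lcm(h, lcm(j, m)) | k.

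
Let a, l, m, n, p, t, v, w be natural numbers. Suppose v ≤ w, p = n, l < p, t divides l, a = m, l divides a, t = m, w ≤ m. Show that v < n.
v ≤ w and w ≤ m, thus v ≤ m. a = m and l divides a, so l divides m. From t = m and t divides l, m divides l. l divides m, so l = m. Since l < p, m < p. p = n, so m < n. Since v ≤ m, v < n.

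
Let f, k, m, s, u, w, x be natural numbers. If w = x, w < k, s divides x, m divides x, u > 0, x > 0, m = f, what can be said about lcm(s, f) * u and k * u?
lcm(s, f) * u < k * u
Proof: m = f and m divides x, therefore f divides x. s divides x, so lcm(s, f) divides x. x > 0, so lcm(s, f) ≤ x. From w = x and w < k, x < k. Since lcm(s, f) ≤ x, lcm(s, f) < k. Using u > 0, by multiplying by a positive, lcm(s, f) * u < k * u.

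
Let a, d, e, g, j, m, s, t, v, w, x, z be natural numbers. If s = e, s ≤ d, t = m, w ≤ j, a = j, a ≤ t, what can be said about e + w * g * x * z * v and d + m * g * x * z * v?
e + w * g * x * z * v ≤ d + m * g * x * z * v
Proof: Since s = e and s ≤ d, e ≤ d. a = j and a ≤ t, thus j ≤ t. Since w ≤ j, w ≤ t. t = m, so w ≤ m. By multiplying by a non-negative, w * g ≤ m * g. By multiplying by a non-negative, w * g * x ≤ m * g * x. By multiplying by a non-negative, w * g * x * z ≤ m * g * x * z. By multiplying by a non-negative, w * g * x * z * v ≤ m * g * x * z * v. Because e ≤ d, e + w * g * x * z * v ≤ d + m * g * x * z * v.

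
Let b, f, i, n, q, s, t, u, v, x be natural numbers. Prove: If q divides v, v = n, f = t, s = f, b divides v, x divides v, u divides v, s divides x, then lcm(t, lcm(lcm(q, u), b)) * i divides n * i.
From s = f and f = t, s = t. s divides x and x divides v, thus s divides v. From s = t, t divides v. q divides v and u divides v, thus lcm(q, u) divides v. b divides v, so lcm(lcm(q, u), b) divides v. t divides v, so lcm(t, lcm(lcm(q, u), b)) divides v. Since v = n, lcm(t, lcm(lcm(q, u), b)) divides n. Then lcm(t, lcm(lcm(q, u), b)) * i divides n * i.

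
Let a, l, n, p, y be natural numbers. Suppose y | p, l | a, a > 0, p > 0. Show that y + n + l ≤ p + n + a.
From y | p and p > 0, y ≤ p. Then y + n ≤ p + n. l | a and a > 0, so l ≤ a. y + n ≤ p + n, so y + n + l ≤ p + n + a.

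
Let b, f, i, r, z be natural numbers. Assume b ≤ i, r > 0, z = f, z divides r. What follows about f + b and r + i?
f + b ≤ r + i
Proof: From z divides r and r > 0, z ≤ r. Since z = f, f ≤ r. Since b ≤ i, f + b ≤ r + i.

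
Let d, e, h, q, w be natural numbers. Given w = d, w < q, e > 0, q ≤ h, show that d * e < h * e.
w < q and q ≤ h, hence w < h. Because w = d, d < h. Using e > 0, by multiplying by a positive, d * e < h * e.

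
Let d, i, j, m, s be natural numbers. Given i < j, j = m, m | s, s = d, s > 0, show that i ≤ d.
j = m and i < j, thus i < m. Because m | s and s > 0, m ≤ s. Because s = d, m ≤ d. Since i < m, i < d. Then i ≤ d.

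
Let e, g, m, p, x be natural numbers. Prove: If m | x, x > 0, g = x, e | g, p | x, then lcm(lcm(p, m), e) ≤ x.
Because p | x and m | x, lcm(p, m) | x. g = x and e | g, therefore e | x. lcm(p, m) | x, so lcm(lcm(p, m), e) | x. Since x > 0, lcm(lcm(p, m), e) ≤ x.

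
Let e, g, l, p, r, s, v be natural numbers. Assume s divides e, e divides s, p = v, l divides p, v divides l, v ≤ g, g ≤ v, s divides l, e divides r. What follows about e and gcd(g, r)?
e divides gcd(g, r)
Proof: s divides e and e divides s, hence s = e. p = v and l divides p, hence l divides v. Since v divides l, l = v. v ≤ g and g ≤ v, so v = g. l = v, so l = g. Because s divides l, s divides g. Since s = e, e divides g. e divides r, so e divides gcd(g, r).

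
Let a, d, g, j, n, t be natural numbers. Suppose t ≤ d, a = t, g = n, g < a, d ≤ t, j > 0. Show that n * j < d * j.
Since t ≤ d and d ≤ t, t = d. a = t, so a = d. g < a, so g < d. Since g = n, n < d. Since j > 0, by multiplying by a positive, n * j < d * j.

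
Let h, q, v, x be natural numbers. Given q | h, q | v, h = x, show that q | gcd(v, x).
From h = x and q | h, q | x. q | v, so q | gcd(v, x).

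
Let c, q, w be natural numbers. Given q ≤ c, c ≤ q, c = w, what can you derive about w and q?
w = q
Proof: Since q ≤ c and c ≤ q, q = c. c = w, so q = w. Then w = q.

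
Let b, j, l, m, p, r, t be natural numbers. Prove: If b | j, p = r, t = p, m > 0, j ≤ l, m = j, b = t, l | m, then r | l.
b = t and t = p, therefore b = p. Since p = r, b = r. Because l | m and m > 0, l ≤ m. Since m = j, l ≤ j. j ≤ l, so j = l. b | j, so b | l. b = r, so r | l.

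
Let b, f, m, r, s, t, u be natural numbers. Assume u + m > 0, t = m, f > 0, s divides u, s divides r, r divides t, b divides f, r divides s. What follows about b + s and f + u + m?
b + s ≤ f + u + m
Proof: From b divides f and f > 0, b ≤ f. r divides s and s divides r, therefore r = s. From t = m and r divides t, r divides m. Because r = s, s divides m. s divides u, so s divides u + m. Since u + m > 0, s ≤ u + m. b ≤ f, so b + s ≤ f + u + m.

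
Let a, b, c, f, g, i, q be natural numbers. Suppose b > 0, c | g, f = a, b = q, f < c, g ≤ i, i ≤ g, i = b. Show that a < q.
f = a and f < c, therefore a < c. g ≤ i and i ≤ g, therefore g = i. From i = b, g = b. Since c | g, c | b. Since b > 0, c ≤ b. b = q, so c ≤ q. Since a < c, a < q.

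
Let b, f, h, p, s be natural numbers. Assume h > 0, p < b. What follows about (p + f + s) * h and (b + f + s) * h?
(p + f + s) * h < (b + f + s) * h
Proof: p < b, so p + f < b + f. Then p + f + s < b + f + s. h > 0, so (p + f + s) * h < (b + f + s) * h.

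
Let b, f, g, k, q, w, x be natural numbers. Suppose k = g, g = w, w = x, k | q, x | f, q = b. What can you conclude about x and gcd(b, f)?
x | gcd(b, f)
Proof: Since g = w and w = x, g = x. k = g and k | q, thus g | q. Since g = x, x | q. Since q = b, x | b. x | f, so x | gcd(b, f).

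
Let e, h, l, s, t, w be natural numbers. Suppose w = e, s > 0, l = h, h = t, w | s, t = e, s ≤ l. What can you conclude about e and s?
e = s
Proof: Because w = e and w | s, e | s. Since s > 0, e ≤ s. h = t and t = e, so h = e. Since l = h and s ≤ l, s ≤ h. Because h = e, s ≤ e. From e ≤ s, e = s.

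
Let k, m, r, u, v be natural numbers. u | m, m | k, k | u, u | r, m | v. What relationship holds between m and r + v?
m | r + v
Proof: Since m | k and k | u, m | u. Since u | m, u = m. u | r, so m | r. Since m | v, m | r + v.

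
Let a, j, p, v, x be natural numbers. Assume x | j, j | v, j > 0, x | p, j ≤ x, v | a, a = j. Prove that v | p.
Since x | j and j > 0, x ≤ j. j ≤ x, so x = j. a = j and v | a, hence v | j. j | v, so j = v. Since x = j, x = v. Since x | p, v | p.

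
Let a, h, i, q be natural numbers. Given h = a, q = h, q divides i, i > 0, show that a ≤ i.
Because q = h and q divides i, h divides i. Since i > 0, h ≤ i. Because h = a, a ≤ i.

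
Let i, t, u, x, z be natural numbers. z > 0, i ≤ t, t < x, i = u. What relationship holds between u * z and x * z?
u * z < x * z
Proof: i ≤ t and t < x, so i < x. Since i = u, u < x. Since z > 0, by multiplying by a positive, u * z < x * z.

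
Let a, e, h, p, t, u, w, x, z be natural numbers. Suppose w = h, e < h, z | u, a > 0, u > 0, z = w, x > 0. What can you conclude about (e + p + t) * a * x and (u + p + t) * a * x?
(e + p + t) * a * x < (u + p + t) * a * x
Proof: From z | u and u > 0, z ≤ u. z = w, so w ≤ u. w = h, so h ≤ u. e < h, so e < u. Then e + p < u + p. Then e + p + t < u + p + t. Since a > 0, (e + p + t) * a < (u + p + t) * a. x > 0, so (e + p + t) * a * x < (u + p + t) * a * x.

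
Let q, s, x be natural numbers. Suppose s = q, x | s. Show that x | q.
s = q and x | s. By substitution, x | q.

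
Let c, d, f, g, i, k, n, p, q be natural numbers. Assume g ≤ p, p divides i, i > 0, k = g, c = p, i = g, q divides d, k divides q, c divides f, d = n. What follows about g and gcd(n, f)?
g divides gcd(n, f)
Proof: Since k divides q and q divides d, k divides d. Because d = n, k divides n. Since k = g, g divides n. p divides i and i > 0, thus p ≤ i. i = g, so p ≤ g. g ≤ p, so p = g. Because c = p, c = g. c divides f, so g divides f. Since g divides n, g divides gcd(n, f).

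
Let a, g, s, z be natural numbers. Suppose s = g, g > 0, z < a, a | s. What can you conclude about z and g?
z < g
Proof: s = g and a | s, thus a | g. g > 0, so a ≤ g. Since z < a, z < g.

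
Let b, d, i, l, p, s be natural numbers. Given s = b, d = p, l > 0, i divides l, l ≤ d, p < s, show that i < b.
i divides l and l > 0, hence i ≤ l. Because d = p and l ≤ d, l ≤ p. i ≤ l, so i ≤ p. From s = b and p < s, p < b. Because i ≤ p, i < b.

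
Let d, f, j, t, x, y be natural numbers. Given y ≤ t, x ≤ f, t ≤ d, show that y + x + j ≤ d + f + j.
From y ≤ t and t ≤ d, y ≤ d. Since x ≤ f, y + x ≤ d + f. Then y + x + j ≤ d + f + j.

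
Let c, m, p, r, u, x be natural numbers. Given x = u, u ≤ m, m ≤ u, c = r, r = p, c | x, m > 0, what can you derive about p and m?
p ≤ m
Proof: Because u ≤ m and m ≤ u, u = m. Since x = u, x = m. c = r and r = p, therefore c = p. Since c | x, p | x. x = m, so p | m. m > 0, so p ≤ m.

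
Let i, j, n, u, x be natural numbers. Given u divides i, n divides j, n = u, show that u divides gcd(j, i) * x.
Because n = u and n divides j, u divides j. Since u divides i, u divides gcd(j, i). Then u divides gcd(j, i) * x.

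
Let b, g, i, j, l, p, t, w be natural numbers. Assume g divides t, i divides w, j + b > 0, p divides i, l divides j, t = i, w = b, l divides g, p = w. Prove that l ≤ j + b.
p = w and p divides i, so w divides i. Since i divides w, i = w. Since t = i, t = w. l divides g and g divides t, therefore l divides t. Since t = w, l divides w. Since w = b, l divides b. l divides j, so l divides j + b. j + b > 0, so l ≤ j + b.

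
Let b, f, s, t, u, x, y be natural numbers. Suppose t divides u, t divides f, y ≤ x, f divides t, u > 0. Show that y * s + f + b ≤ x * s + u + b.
Since y ≤ x, by multiplying by a non-negative, y * s ≤ x * s. t divides f and f divides t, thus t = f. t divides u and u > 0, hence t ≤ u. t = f, so f ≤ u. y * s ≤ x * s, so y * s + f ≤ x * s + u. Then y * s + f + b ≤ x * s + u + b.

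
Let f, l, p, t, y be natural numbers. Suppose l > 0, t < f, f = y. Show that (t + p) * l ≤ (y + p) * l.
f = y and t < f, hence t < y. Then t + p < y + p. l > 0, so (t + p) * l < (y + p) * l. Then (t + p) * l ≤ (y + p) * l.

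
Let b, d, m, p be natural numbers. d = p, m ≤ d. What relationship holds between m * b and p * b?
m * b ≤ p * b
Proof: d = p and m ≤ d, thus m ≤ p. By multiplying by a non-negative, m * b ≤ p * b.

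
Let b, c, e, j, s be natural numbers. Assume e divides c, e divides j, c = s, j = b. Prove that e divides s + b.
c = s and e divides c, thus e divides s. Since j = b and e divides j, e divides b. e divides s, so e divides s + b.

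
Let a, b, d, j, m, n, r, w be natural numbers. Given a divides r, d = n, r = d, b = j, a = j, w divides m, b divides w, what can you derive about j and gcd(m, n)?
j divides gcd(m, n)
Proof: b divides w and w divides m, therefore b divides m. Since b = j, j divides m. r = d and d = n, hence r = n. Because a = j and a divides r, j divides r. Since r = n, j divides n. j divides m, so j divides gcd(m, n).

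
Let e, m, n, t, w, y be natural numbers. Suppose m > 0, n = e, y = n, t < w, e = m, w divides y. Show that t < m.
n = e and e = m, so n = m. From y = n and w divides y, w divides n. Since n = m, w divides m. Since m > 0, w ≤ m. Because t < w, t < m.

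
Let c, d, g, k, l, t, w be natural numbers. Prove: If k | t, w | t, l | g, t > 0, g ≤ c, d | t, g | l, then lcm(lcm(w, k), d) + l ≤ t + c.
w | t and k | t, thus lcm(w, k) | t. Since d | t, lcm(lcm(w, k), d) | t. Since t > 0, lcm(lcm(w, k), d) ≤ t. g | l and l | g, so g = l. Since g ≤ c, l ≤ c. Since lcm(lcm(w, k), d) ≤ t, lcm(lcm(w, k), d) + l ≤ t + c.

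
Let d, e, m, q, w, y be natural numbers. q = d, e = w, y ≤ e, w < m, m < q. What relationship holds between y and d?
y < d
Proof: Since e = w and y ≤ e, y ≤ w. From w < m and m < q, w < q. y ≤ w, so y < q. q = d, so y < d.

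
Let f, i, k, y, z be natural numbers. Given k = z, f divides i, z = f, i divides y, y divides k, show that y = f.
f divides i and i divides y, hence f divides y. k = z and z = f, thus k = f. Since y divides k, y divides f. From f divides y, f = y. Then y = f.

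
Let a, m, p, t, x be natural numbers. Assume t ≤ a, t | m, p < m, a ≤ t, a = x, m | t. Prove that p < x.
Since m | t and t | m, m = t. t ≤ a and a ≤ t, therefore t = a. m = t, so m = a. a = x, so m = x. p < m, so p < x.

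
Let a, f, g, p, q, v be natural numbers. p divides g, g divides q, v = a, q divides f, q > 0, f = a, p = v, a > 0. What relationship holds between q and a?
q = a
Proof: Since p = v and v = a, p = a. p divides g and g divides q, thus p divides q. Since p = a, a divides q. q > 0, so a ≤ q. f = a and q divides f, therefore q divides a. From a > 0, q ≤ a. a ≤ q, so a = q. Then q = a.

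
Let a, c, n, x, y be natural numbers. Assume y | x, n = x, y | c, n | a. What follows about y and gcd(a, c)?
y | gcd(a, c)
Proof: n = x and n | a, so x | a. y | x, so y | a. y | c, so y | gcd(a, c).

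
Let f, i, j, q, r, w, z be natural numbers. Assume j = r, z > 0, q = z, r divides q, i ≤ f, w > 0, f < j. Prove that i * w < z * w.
Because j = r and f < j, f < r. Since i ≤ f, i < r. Because q = z and r divides q, r divides z. z > 0, so r ≤ z. From i < r, i < z. Using w > 0 and multiplying by a positive, i * w < z * w.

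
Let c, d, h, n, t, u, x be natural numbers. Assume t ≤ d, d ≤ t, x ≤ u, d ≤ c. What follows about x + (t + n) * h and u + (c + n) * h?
x + (t + n) * h ≤ u + (c + n) * h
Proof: Since d ≤ t and t ≤ d, d = t. Since d ≤ c, t ≤ c. Then t + n ≤ c + n. By multiplying by a non-negative, (t + n) * h ≤ (c + n) * h. Since x ≤ u, x + (t + n) * h ≤ u + (c + n) * h.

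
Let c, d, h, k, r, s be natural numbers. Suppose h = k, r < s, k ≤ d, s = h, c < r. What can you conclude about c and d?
c < d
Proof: Because s = h and h = k, s = k. c < r and r < s, thus c < s. From s = k, c < k. Since k ≤ d, c < d.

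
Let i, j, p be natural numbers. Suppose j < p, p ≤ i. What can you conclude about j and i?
j < i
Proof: j < p and p ≤ i. By transitivity, j < i.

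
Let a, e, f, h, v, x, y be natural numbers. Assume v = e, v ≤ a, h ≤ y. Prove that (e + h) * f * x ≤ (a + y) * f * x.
v = e and v ≤ a, thus e ≤ a. From h ≤ y, e + h ≤ a + y. Then (e + h) * f ≤ (a + y) * f. Then (e + h) * f * x ≤ (a + y) * f * x.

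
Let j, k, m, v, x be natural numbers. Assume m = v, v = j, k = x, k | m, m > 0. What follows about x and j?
x ≤ j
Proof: m = v and v = j, so m = j. Because k = x and k | m, x | m. m > 0, so x ≤ m. m = j, so x ≤ j.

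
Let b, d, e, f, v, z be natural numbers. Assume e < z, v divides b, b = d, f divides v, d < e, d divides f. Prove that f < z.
Since f divides v and v divides b, f divides b. Because b = d, f divides d. Since d divides f, d = f. d < e and e < z, thus d < z. Since d = f, f < z.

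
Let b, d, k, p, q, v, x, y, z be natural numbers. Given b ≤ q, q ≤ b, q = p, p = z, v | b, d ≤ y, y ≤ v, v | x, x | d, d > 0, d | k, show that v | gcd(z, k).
b ≤ q and q ≤ b, so b = q. From q = p, b = p. p = z, so b = z. From v | b, v | z. d ≤ y and y ≤ v, therefore d ≤ v. v | x and x | d, so v | d. Since d > 0, v ≤ d. Since d ≤ v, d = v. d | k, so v | k. Since v | z, v | gcd(z, k).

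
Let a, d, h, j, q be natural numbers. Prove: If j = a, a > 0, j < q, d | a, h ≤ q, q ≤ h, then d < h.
q ≤ h and h ≤ q, so q = h. d | a and a > 0, thus d ≤ a. j = a and j < q, so a < q. Since d ≤ a, d < q. Since q = h, d < h.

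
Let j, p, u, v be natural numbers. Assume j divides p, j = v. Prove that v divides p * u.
j = v and j divides p, so v divides p. Then v divides p * u.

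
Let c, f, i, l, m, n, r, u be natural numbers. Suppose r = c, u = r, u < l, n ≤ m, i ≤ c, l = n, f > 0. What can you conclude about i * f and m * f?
i * f < m * f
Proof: u = r and r = c, so u = c. u < l, so c < l. Since l = n, c < n. n ≤ m, so c < m. Since i ≤ c, i < m. f > 0, so i * f < m * f.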